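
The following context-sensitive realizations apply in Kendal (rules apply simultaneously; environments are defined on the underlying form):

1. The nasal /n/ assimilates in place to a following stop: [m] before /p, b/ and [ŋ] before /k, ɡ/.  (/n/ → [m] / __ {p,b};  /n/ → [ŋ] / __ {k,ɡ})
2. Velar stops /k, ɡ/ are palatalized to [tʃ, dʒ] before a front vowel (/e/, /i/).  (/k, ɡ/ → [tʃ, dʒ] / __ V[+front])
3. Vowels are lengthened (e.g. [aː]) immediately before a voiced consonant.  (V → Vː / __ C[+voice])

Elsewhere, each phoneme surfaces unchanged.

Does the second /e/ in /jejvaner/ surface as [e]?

No

/e/ meets the environment for rule 3 (before a voiced consonant) → [eː].
The actual realization is [eː], not [e].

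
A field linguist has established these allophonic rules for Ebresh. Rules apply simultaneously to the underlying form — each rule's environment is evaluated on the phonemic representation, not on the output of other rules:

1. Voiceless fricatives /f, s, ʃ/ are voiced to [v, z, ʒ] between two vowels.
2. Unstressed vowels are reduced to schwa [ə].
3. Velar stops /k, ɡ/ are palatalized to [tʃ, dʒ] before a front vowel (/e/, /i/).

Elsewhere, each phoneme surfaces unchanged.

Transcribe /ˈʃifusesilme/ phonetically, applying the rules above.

/ʃ/ (word-initial) fails the environment for rule 1, so it stays [ʃ].
/i/ (between /ʃ/ and /f/) is in the target of rule 2 but the environment (in an unstressed syllable) is not met → [i].
Rule 1 applies to /f/ (between /i/ and /u/: between two vowels) → [v].
/u/ — between /f/ and /s/, in an unstressed syllable — surfaces as [ə] (rule 2).
/s/ — between /u/ and /e/, between two vowels — surfaces as [z] (rule 1).
/e/ meets the environment for rule 2 (in an unstressed syllable) → [ə].
/s/ meets the environment for rule 1 (between two vowels) → [z].
/i/ — between /s/ and /l/, in an unstressed syllable — surfaces as [ə] (rule 2).
/l/ — not in any rule's target class → [l].
/m/ (between /l/ and /e/) is unaffected → [m].
/e/ (word-final): in an unstressed syllable, so rule 2 applies → [ə].

[ˈʃivəzəzəlmə]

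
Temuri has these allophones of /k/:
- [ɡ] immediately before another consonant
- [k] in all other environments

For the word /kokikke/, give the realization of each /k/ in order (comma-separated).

[k], [k], [ɡ], [k]

Occurrence 1 (position 1): no conditioning environment matches → elsewhere allophone [k].
Occurrence 2 (position 3): no conditioning environment matches → elsewhere allophone [k].
Occurrence 3 (position 5): immediately before another consonant → [ɡ].
Occurrence 4 (position 6): no conditioning environment matches → elsewhere allophone [k].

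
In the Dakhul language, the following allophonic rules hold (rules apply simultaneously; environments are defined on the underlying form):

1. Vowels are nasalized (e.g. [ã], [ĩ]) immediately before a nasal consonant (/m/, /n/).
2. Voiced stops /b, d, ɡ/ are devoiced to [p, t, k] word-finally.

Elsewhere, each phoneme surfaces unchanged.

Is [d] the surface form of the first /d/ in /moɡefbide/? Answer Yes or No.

/d/ (between /i/ and /e/): rule 2 targets it, but not word-finally → unchanged [d].
The actual realization is [d], which matches [d].

Yes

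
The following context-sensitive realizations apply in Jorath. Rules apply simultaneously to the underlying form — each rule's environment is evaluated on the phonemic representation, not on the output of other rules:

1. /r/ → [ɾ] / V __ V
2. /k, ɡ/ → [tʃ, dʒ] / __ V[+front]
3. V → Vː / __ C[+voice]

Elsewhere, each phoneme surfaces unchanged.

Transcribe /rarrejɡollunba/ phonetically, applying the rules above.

/r/ (word-initial) fails the environment for rule 1, so it stays [r].
Rule 3 applies to /a/ (between /r/ and /r/: before a voiced consonant) → [aː].
/r/ (between /a/ and /r/) is in the target of rule 1 but the environment (between two vowels) is not met → [r].
/r/ (between /r/ and /e/): rule 1 targets it, but not between two vowels → unchanged [r].
/e/ (between /r/ and /j/): before a voiced consonant, so rule 3 applies → [eː].
/j/ (between /e/ and /ɡ/) is unaffected → [j].
/ɡ/ (between /j/ and /o/) is in the target of rule 2 but the environment (before a front vowel) is not met → [ɡ].
/o/ — between /ɡ/ and /l/, before a voiced consonant — surfaces as [oː] (rule 3).
/l/ — not in any rule's target class → [l].
/l/ stays [l].
/u/ (between /l/ and /n/): before a voiced consonant, so rule 3 applies → [uː].
/n/ stays [n].
/b/ (between /n/ and /a/) is unaffected → [b].
/a/ (word-final) is in the target of rule 3 but the environment (before a voiced consonant) is not met → [a].

[raːrreːjɡoːlluːnba]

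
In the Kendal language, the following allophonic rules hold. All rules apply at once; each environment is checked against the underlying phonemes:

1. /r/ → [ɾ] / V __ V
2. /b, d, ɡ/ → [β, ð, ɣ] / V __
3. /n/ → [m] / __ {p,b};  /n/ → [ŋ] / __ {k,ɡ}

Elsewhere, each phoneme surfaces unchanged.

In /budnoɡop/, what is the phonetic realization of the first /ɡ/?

Rule 2 applies to /ɡ/ (between /o/ and /o/: immediately after a vowel) → [ɣ].

[ɣ]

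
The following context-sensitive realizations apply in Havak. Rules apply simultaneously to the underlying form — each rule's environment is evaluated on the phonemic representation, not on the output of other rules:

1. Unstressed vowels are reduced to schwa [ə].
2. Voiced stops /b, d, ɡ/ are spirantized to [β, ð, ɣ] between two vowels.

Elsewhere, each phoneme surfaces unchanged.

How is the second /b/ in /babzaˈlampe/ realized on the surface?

/b/ (between /a/ and /z/) is in the target of rule 2 but the environment (between two vowels) is not met → [b].

[b]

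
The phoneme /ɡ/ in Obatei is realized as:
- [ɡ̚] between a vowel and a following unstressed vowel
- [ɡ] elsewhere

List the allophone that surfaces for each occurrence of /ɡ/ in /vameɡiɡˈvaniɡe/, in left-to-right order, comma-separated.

Occurrence 1 (position 5): between a vowel and a following unstressed vowel → [ɡ̚].
Occurrence 2 (position 7): no conditioning environment matches → elsewhere allophone [ɡ].
Occurrence 3 (position 12): between a vowel and a following unstressed vowel → [ɡ̚].

[ɡ̚], [ɡ], [ɡ̚]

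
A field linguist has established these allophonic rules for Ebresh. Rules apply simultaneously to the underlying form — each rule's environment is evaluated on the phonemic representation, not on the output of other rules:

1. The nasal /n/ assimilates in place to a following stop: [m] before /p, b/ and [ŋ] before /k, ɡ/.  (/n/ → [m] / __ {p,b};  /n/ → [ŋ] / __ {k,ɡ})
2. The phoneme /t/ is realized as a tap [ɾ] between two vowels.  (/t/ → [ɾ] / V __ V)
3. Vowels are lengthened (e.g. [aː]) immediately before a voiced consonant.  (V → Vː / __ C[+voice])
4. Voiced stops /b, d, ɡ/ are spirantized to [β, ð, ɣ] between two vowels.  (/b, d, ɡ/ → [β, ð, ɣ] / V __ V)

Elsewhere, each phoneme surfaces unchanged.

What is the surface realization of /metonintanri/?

/m/ (word-initial): no rule targets it → [m].
/e/ (between /m/ and /t/) is in the target of rule 3 but the environment (before a voiced consonant) is not met → [e].
/t/ meets the environment for rule 2 (between two vowels) → [ɾ].
Rule 3 applies to /o/ (between /t/ and /n/: before a voiced consonant) → [oː].
/n/ (between /o/ and /i/): rule 1 targets it, but not before a labial or velar stop → unchanged [n].
/i/ (between /n/ and /n/) occurs before a voiced consonant → [iː] by rule 3.
/n/ — between /i/ and /t/; rule 1 does not apply here → [n].
/t/ — between /n/ and /a/; rule 2 does not apply here → [t].
/a/ (between /t/ and /n/): before a voiced consonant, so rule 3 applies → [aː].
/n/ — between /a/ and /r/; rule 1 does not apply here → [n].
/r/ (between /n/ and /i/): no rule targets it → [r].
/i/ (word-final): rule 3 targets it, but not before a voiced consonant → unchanged [i].

[meɾoːniːntaːnri]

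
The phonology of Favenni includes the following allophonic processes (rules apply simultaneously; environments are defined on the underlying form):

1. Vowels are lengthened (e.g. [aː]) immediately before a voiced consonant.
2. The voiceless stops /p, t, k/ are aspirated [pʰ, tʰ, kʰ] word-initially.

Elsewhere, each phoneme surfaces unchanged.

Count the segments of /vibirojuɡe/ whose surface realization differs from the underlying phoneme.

Segments that undergo a rule: /i/ → [iː] (rule 1); /i/ → [iː] (rule 1); /o/ → [oː] (rule 1); /u/ → [uː] (rule 1).
All other segments surface unchanged.

4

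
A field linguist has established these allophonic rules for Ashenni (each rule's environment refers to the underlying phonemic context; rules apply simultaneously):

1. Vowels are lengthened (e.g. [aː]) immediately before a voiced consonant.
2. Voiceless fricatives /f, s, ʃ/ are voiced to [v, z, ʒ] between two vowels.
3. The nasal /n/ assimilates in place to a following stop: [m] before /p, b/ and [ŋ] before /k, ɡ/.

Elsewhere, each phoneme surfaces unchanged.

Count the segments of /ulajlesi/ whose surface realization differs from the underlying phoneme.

Segments that undergo a rule: /u/ → [uː] (rule 1); /a/ → [aː] (rule 1); /s/ → [z] (rule 2).
All other segments surface unchanged.

3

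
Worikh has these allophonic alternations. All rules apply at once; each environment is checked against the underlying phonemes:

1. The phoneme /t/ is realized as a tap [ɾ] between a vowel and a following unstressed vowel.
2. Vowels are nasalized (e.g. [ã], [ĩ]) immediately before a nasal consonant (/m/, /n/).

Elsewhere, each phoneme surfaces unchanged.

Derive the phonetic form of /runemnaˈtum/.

[rũnẽmnaˈtũm]

/r/ (word-initial): no rule targets it → [r].
/u/ — between /r/ and /n/, before a nasal consonant — surfaces as [ũ] (rule 2).
/n/ — not in any rule's target class → [n].
/e/ — between /n/ and /m/, before a nasal consonant — surfaces as [ẽ] (rule 2).
/m/ (between /e/ and /n/) is unaffected → [m].
/n/ (between /m/ and /a/) is unaffected → [n].
/a/ — between /n/ and /t/; rule 2 does not apply here → [a].
/t/ (between /a/ and /u/) is in the target of rule 1 but the environment (between a vowel and a following unstressed vowel) is not met → [t].
/u/ (between /t/ and /m/): before a nasal consonant, so rule 2 applies → [ũ].
/m/ (word-final) is unaffected → [m].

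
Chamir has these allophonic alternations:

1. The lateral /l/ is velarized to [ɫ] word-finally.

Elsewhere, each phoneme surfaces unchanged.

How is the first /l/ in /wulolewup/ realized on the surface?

[l]

/l/ (between /u/ and /o/): rule 1 targets it, but not word-finally → unchanged [l].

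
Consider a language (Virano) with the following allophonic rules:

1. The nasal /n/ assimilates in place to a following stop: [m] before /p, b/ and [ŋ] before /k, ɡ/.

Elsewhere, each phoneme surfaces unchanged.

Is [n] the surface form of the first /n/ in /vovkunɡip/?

/n/ (between /u/ and /ɡ/): before a labial or velar stop, so rule 1 applies → [ŋ].
The actual realization is [ŋ], not [n].

No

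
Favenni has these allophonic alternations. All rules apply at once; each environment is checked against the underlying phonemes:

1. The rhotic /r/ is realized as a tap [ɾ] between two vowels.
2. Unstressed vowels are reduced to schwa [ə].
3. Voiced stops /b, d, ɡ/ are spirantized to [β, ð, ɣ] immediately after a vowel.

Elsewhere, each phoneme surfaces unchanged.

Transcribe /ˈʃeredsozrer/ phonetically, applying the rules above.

[ˈʃeɾəðsəzrər]

/ʃ/ stays [ʃ].
/e/ — between /ʃ/ and /r/; rule 2 does not apply here → [e].
/r/ (between /e/ and /e/): between two vowels, so rule 1 applies → [ɾ].
/e/ — between /r/ and /d/, in an unstressed syllable — surfaces as [ə] (rule 2).
/d/ (between /e/ and /s/): immediately after a vowel, so rule 3 applies → [ð].
/s/ stays [s].
/o/ meets the environment for rule 2 (in an unstressed syllable) → [ə].
/z/ — not in any rule's target class → [z].
/r/ (between /z/ and /e/) fails the environment for rule 1, so it stays [r].
/e/ (between /r/ and /r/): in an unstressed syllable, so rule 2 applies → [ə].
/r/ (word-final) is in the target of rule 1 but the environment (between two vowels) is not met → [r].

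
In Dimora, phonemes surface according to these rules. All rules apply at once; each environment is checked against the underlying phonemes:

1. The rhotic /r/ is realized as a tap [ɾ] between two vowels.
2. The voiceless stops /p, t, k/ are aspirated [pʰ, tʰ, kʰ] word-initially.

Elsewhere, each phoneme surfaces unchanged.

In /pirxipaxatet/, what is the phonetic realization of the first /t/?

/t/ (between /a/ and /e/) fails the environment for rule 2, so it stays [t].

[t]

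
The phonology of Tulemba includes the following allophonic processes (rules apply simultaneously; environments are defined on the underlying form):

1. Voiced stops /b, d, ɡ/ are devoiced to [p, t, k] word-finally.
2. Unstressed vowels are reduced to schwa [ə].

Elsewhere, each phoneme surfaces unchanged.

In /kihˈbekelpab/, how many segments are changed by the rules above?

Segments that undergo a rule: /i/ → [ə] (rule 2); /e/ → [ə] (rule 2); /a/ → [ə] (rule 2); /b/ → [p] (rule 1).
All other segments surface unchanged.

4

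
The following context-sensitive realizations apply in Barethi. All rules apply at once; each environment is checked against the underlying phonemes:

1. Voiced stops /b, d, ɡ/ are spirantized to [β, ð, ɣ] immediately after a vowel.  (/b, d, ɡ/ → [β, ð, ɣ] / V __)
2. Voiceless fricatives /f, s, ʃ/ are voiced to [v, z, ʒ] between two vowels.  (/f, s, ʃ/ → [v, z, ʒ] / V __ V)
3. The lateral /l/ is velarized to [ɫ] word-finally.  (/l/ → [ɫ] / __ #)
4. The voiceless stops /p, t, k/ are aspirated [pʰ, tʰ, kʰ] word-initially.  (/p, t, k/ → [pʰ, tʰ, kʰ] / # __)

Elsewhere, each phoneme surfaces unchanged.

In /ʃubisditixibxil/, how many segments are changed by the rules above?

3

Segments that undergo a rule: /b/ → [β] (rule 1); /b/ → [β] (rule 1); /l/ → [ɫ] (rule 3).
All other segments surface unchanged.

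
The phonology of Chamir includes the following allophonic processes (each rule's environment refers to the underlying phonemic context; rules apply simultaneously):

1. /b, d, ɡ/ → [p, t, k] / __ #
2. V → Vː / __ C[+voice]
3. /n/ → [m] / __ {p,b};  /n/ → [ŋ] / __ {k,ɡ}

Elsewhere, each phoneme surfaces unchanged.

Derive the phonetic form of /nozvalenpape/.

/n/ (word-initial): rule 3 targets it, but not before a labial or velar stop → unchanged [n].
/o/ meets the environment for rule 2 (before a voiced consonant) → [oː].
/z/ (between /o/ and /v/): no rule targets it → [z].
/v/ — not in any rule's target class → [v].
/a/ (between /v/ and /l/) occurs before a voiced consonant → [aː] by rule 2.
/l/ (between /a/ and /e/) is unaffected → [l].
/e/ (between /l/ and /n/): before a voiced consonant, so rule 2 applies → [eː].
/n/ (between /e/ and /p/): before a labial or velar stop, so rule 3 applies → [m].
/p/ — not in any rule's target class → [p].
/a/ (between /p/ and /p/) fails the environment for rule 2, so it stays [a].
/p/ stays [p].
/e/ (word-final) fails the environment for rule 2, so it stays [e].

[noːzvaːleːmpape]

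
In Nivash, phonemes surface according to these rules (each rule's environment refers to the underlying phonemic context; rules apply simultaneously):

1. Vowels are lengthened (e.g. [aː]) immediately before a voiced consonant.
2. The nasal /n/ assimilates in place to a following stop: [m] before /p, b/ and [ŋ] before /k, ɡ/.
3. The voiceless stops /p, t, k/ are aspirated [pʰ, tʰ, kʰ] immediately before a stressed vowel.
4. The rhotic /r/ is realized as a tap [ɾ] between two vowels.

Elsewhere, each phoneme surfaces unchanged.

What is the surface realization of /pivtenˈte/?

/p/ (word-initial) fails the environment for rule 3, so it stays [p].
/i/ — between /p/ and /v/, before a voiced consonant — surfaces as [iː] (rule 1).
/v/ (between /i/ and /t/): no rule targets it → [v].
/t/ (between /v/ and /e/) is in the target of rule 3 but the environment (immediately before a stressed vowel) is not met → [t].
/e/ — between /t/ and /n/, before a voiced consonant — surfaces as [eː] (rule 1).
/n/ (between /e/ and /t/) is in the target of rule 2 but the environment (before a labial or velar stop) is not met → [n].
/t/ — between /n/ and /e/, immediately before a stressed vowel — surfaces as [tʰ] (rule 3).
/e/ (word-final) fails the environment for rule 1, so it stays [e].

[piːvteːnˈtʰe]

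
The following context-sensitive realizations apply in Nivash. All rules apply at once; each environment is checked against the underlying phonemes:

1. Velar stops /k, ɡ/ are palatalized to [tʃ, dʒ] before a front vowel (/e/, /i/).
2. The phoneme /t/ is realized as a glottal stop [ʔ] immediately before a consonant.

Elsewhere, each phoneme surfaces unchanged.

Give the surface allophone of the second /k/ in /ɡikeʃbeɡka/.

[k]

/k/ (between /ɡ/ and /a/): rule 1 targets it, but not before a front vowel → unchanged [k].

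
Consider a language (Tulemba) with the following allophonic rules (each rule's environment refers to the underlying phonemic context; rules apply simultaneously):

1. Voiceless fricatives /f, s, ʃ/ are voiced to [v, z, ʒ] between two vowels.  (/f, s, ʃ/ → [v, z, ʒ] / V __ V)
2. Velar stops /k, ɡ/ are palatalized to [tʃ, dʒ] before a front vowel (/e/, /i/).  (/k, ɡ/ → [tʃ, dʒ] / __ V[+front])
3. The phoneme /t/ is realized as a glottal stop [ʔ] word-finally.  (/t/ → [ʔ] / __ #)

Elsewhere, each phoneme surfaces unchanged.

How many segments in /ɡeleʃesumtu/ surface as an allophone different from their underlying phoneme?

Segments that undergo a rule: /ɡ/ → [dʒ] (rule 2); /ʃ/ → [ʒ] (rule 1); /s/ → [z] (rule 1).
All other segments surface unchanged.

3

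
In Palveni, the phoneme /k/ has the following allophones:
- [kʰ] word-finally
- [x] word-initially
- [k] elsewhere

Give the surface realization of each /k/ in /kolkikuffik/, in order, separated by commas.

[x], [k], [k], [kʰ]

Occurrence 1 (position 1): word-initially → [x].
Occurrence 2 (position 4): no conditioning environment matches → elsewhere allophone [k].
Occurrence 3 (position 6): no conditioning environment matches → elsewhere allophone [k].
Occurrence 4 (position 11): word-finally → [kʰ].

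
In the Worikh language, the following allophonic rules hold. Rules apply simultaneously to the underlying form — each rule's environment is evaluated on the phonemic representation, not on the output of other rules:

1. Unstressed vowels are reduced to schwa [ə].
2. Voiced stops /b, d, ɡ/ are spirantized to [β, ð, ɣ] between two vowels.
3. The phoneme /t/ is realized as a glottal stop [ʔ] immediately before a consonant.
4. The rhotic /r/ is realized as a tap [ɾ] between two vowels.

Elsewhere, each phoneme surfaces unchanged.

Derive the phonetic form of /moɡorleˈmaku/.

/m/ stays [m].
/o/ — between /m/ and /ɡ/, in an unstressed syllable — surfaces as [ə] (rule 1).
/ɡ/ — between /o/ and /o/, between two vowels — surfaces as [ɣ] (rule 2).
/o/ (between /ɡ/ and /r/) occurs in an unstressed syllable → [ə] by rule 1.
/r/ — between /o/ and /l/; rule 4 does not apply here → [r].
/l/ — not in any rule's target class → [l].
/e/ — between /l/ and /m/, in an unstressed syllable — surfaces as [ə] (rule 1).
/m/ stays [m].
/a/ (between /m/ and /k/) is in the target of rule 1 but the environment (in an unstressed syllable) is not met → [a].
/k/ stays [k].
/u/ — word-final, in an unstressed syllable — surfaces as [ə] (rule 1).

[məɣərləˈmakə]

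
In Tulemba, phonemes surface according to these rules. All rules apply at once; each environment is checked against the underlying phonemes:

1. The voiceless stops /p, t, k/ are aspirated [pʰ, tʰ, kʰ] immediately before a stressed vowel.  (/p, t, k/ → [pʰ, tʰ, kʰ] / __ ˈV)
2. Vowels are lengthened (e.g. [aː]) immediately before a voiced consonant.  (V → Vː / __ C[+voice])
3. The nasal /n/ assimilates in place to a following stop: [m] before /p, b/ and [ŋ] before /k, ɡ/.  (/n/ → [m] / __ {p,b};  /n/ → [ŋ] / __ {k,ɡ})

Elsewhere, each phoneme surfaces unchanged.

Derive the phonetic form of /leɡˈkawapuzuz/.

/e/ (between /l/ and /ɡ/): before a voiced consonant, so rule 2 applies → [eː].
Rule 1 applies to /k/ (between /ɡ/ and /a/: immediately before a stressed vowel) → [kʰ].
/a/ — between /k/ and /w/, before a voiced consonant — surfaces as [aː] (rule 2).
/a/ (between /w/ and /p/) fails the environment for rule 2, so it stays [a].
/p/ (between /a/ and /u/): rule 1 targets it, but not immediately before a stressed vowel → unchanged [p].
/u/ — between /p/ and /z/, before a voiced consonant — surfaces as [uː] (rule 2).
Rule 2 applies to /u/ (between /z/ and /z/: before a voiced consonant) → [uː].

[leːɡˈkʰaːwapuːzuːz]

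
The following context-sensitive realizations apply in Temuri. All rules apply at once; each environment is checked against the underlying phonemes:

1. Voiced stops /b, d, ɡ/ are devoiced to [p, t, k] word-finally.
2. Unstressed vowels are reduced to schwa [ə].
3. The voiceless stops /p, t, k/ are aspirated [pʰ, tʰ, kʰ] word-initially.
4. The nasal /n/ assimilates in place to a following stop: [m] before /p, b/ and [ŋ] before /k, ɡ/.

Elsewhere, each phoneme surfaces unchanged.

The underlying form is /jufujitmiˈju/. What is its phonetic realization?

/j/ — not in any rule's target class → [j].
/u/ (between /j/ and /f/): in an unstressed syllable, so rule 2 applies → [ə].
/f/ (between /u/ and /u/) is unaffected → [f].
/u/ — between /f/ and /j/, in an unstressed syllable — surfaces as [ə] (rule 2).
/j/ (between /u/ and /i/): no rule targets it → [j].
/i/ meets the environment for rule 2 (in an unstressed syllable) → [ə].
/t/ — between /i/ and /m/; rule 3 does not apply here → [t].
/m/ (between /t/ and /i/) is unaffected → [m].
/i/ (between /m/ and /j/): in an unstressed syllable, so rule 2 applies → [ə].
/j/ stays [j].
/u/ — word-final; rule 2 does not apply here → [u].

[jəfəjətməˈju]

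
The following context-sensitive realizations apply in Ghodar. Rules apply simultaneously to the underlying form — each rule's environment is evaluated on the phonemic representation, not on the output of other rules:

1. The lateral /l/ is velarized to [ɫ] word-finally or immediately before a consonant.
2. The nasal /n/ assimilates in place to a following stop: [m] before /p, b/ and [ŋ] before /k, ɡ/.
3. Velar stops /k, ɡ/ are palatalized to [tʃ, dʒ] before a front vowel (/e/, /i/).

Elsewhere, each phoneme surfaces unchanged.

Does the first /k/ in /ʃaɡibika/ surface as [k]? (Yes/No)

/k/ — between /i/ and /a/; rule 3 does not apply here → [k].
The actual realization is [k], which matches [k].

Yes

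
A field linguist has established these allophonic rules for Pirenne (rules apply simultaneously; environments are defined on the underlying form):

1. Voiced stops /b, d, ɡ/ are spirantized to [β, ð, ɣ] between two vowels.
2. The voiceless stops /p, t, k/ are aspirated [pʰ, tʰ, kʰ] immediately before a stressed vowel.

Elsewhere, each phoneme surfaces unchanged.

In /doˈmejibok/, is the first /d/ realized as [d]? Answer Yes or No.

Yes

/d/ (word-initial) fails the environment for rule 1, so it stays [d].
The actual realization is [d], which matches [d].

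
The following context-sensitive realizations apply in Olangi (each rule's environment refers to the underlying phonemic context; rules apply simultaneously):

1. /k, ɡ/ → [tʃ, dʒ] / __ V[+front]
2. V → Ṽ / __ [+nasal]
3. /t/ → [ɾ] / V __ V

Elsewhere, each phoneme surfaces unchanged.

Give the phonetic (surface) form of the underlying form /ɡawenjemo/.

[ɡawẽnjẽmo]

/ɡ/ — word-initial; rule 1 does not apply here → [ɡ].
/a/ (between /ɡ/ and /w/) fails the environment for rule 2, so it stays [a].
/e/ — between /w/ and /n/, before a nasal consonant — surfaces as [ẽ] (rule 2).
/e/ (between /j/ and /m/): before a nasal consonant, so rule 2 applies → [ẽ].
/o/ (word-final): rule 2 targets it, but not before a nasal consonant → unchanged [o].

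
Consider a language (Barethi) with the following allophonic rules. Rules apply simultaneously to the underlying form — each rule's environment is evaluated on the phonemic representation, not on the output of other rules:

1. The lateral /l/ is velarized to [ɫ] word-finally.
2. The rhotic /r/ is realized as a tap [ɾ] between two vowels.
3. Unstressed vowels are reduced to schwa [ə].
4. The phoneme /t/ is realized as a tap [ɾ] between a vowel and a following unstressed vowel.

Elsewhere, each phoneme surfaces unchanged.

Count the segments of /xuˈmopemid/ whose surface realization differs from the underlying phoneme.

3

Segments that undergo a rule: /u/ → [ə] (rule 3); /e/ → [ə] (rule 3); /i/ → [ə] (rule 3).
All other segments surface unchanged.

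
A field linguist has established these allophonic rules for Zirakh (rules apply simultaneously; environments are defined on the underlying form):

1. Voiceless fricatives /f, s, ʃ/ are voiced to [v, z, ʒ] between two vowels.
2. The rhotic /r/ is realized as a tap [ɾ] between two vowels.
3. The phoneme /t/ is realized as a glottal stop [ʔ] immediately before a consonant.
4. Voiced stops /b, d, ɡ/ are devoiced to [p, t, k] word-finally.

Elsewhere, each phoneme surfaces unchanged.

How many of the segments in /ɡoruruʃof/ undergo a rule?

3

Segments that undergo a rule: /r/ → [ɾ] (rule 2); /r/ → [ɾ] (rule 2); /ʃ/ → [ʒ] (rule 1).
All other segments surface unchanged.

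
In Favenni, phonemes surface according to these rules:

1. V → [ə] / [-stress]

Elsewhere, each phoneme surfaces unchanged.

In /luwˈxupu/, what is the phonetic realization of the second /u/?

/u/ (between /x/ and /p/) fails the environment for rule 1, so it stays [u].

[u]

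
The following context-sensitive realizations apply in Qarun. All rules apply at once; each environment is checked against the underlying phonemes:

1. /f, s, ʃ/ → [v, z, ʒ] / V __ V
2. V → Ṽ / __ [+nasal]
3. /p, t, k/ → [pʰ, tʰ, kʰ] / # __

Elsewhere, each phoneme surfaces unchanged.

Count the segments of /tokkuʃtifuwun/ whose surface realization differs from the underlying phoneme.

Segments that undergo a rule: /t/ → [tʰ] (rule 3); /f/ → [v] (rule 1); /u/ → [ũ] (rule 2).
All other segments surface unchanged.

3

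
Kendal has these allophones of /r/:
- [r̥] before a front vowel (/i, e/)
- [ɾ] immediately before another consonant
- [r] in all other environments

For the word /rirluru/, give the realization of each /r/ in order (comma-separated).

[r̥], [ɾ], [r]

Occurrence 1 (position 1): before a front vowel (/i, e/) → [r̥].
Occurrence 2 (position 3): immediately before another consonant → [ɾ].
Occurrence 3 (position 6): no conditioning environment matches → elsewhere allophone [r].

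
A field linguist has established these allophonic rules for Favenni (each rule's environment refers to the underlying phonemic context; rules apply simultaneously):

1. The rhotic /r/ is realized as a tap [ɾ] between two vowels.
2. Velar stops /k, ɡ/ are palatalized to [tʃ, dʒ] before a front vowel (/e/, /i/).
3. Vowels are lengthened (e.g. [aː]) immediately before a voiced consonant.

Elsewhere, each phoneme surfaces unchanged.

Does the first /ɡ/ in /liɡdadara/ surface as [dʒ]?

No

/ɡ/ (between /i/ and /d/) fails the environment for rule 2, so it stays [ɡ].
The actual realization is [ɡ], not [dʒ].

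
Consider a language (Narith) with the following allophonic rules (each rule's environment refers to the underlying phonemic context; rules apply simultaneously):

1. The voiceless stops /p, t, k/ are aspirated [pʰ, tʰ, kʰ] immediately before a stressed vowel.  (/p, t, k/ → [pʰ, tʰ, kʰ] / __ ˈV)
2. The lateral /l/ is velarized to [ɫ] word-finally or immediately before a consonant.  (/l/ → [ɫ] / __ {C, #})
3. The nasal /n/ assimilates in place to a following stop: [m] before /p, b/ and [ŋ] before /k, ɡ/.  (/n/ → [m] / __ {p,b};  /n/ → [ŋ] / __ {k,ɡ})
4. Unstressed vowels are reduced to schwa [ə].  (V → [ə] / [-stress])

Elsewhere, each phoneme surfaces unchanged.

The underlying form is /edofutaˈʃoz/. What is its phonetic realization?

[ədəfətəˈʃoz]

/e/ (word-initial) occurs in an unstressed syllable → [ə] by rule 4.
/d/ stays [d].
/o/ meets the environment for rule 4 (in an unstressed syllable) → [ə].
/f/ stays [f].
/u/ (between /f/ and /t/) occurs in an unstressed syllable → [ə] by rule 4.
/t/ (between /u/ and /a/) is in the target of rule 1 but the environment (immediately before a stressed vowel) is not met → [t].
/a/ — between /t/ and /ʃ/, in an unstressed syllable — surfaces as [ə] (rule 4).
/ʃ/ — not in any rule's target class → [ʃ].
/o/ (between /ʃ/ and /z/): rule 4 targets it, but not in an unstressed syllable → unchanged [o].
/z/ — not in any rule's target class → [z].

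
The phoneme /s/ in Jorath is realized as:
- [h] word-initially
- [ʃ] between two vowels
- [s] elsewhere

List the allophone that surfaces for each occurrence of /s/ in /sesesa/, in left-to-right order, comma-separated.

Occurrence 1 (position 1): word-initially → [h].
Occurrence 2 (position 3): between two vowels → [ʃ].
Occurrence 3 (position 5): between two vowels → [ʃ].

[h], [ʃ], [ʃ]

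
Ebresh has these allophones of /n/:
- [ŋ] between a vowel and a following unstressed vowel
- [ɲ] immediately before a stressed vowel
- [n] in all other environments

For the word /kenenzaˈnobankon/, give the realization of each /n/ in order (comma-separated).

[ŋ], [n], [ɲ], [n], [n]

Occurrence 1 (position 3): between a vowel and a following unstressed vowel → [ŋ].
Occurrence 2 (position 5): no conditioning environment matches → elsewhere allophone [n].
Occurrence 3 (position 8): immediately before a stressed vowel → [ɲ].
Occurrence 4 (position 12): no conditioning environment matches → elsewhere allophone [n].
Occurrence 5 (position 15): no conditioning environment matches → elsewhere allophone [n].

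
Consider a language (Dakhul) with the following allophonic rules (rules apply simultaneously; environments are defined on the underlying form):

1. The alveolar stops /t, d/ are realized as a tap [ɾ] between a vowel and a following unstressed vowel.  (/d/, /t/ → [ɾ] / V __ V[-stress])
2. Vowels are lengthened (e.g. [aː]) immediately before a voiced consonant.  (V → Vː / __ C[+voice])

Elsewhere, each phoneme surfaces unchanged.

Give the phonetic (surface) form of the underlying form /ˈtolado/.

[ˈtoːlaːɾo]

/t/ (word-initial): rule 1 targets it, but not between a vowel and a following unstressed vowel → unchanged [t].
Rule 2 applies to /o/ (between /t/ and /l/: before a voiced consonant) → [oː].
/a/ (between /l/ and /d/) occurs before a voiced consonant → [aː] by rule 2.
/d/ meets the environment for rule 1 (between a vowel and a following unstressed vowel) → [ɾ].
/o/ (word-final) fails the environment for rule 2, so it stays [o].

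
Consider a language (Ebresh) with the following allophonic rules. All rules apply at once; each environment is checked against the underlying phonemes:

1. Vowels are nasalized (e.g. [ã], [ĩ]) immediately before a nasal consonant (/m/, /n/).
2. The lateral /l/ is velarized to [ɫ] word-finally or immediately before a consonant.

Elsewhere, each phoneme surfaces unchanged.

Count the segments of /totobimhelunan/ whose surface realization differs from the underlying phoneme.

Segments that undergo a rule: /i/ → [ĩ] (rule 1); /u/ → [ũ] (rule 1); /a/ → [ã] (rule 1).
All other segments surface unchanged.

3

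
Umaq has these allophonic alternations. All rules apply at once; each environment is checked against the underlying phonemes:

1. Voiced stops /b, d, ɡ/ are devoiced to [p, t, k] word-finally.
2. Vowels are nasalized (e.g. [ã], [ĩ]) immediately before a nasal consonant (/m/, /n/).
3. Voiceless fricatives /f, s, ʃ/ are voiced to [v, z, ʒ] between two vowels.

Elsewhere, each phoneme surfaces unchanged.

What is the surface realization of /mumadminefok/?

[mũmadmĩnevok]

/m/ (word-initial): no rule targets it → [m].
/u/ (between /m/ and /m/): before a nasal consonant, so rule 2 applies → [ũ].
/m/ (between /u/ and /a/) is unaffected → [m].
/a/ (between /m/ and /d/): rule 2 targets it, but not before a nasal consonant → unchanged [a].
/d/ (between /a/ and /m/) fails the environment for rule 1, so it stays [d].
/m/ (between /d/ and /i/): no rule targets it → [m].
/i/ — between /m/ and /n/, before a nasal consonant — surfaces as [ĩ] (rule 2).
/n/ (between /i/ and /e/) is unaffected → [n].
/e/ — between /n/ and /f/; rule 2 does not apply here → [e].
/f/ (between /e/ and /o/) occurs between two vowels → [v] by rule 3.
/o/ — between /f/ and /k/; rule 2 does not apply here → [o].
/k/ stays [k].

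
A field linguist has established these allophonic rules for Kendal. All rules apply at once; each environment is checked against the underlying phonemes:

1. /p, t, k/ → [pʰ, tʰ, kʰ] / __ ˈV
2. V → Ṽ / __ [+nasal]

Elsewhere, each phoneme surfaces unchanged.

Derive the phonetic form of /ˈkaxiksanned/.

/k/ — word-initial, immediately before a stressed vowel — surfaces as [kʰ] (rule 1).
/a/ — between /k/ and /x/; rule 2 does not apply here → [a].
/i/ (between /x/ and /k/) is in the target of rule 2 but the environment (before a nasal consonant) is not met → [i].
/k/ (between /i/ and /s/) fails the environment for rule 1, so it stays [k].
Rule 2 applies to /a/ (between /s/ and /n/: before a nasal consonant) → [ã].
/e/ (between /n/ and /d/) is in the target of rule 2 but the environment (before a nasal consonant) is not met → [e].

[ˈkʰaxiksãnned]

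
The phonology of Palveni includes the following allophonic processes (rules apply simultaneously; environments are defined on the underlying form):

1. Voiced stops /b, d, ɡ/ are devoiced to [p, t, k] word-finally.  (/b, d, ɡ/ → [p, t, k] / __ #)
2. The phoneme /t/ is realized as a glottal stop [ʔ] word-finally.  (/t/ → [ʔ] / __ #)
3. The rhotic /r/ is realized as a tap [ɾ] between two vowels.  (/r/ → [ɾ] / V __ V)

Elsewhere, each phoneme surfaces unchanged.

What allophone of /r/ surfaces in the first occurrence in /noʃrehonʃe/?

/r/ (between /ʃ/ and /e/): rule 3 targets it, but not between two vowels → unchanged [r].

[r]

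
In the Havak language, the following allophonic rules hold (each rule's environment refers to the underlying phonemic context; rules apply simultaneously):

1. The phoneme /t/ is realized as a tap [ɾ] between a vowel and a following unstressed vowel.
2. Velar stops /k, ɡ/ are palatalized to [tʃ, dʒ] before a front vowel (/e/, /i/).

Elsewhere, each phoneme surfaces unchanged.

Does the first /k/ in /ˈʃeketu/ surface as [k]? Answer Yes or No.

/k/ — between /e/ and /e/, before a front vowel — surfaces as [tʃ] (rule 2).
The actual realization is [tʃ], not [k].

No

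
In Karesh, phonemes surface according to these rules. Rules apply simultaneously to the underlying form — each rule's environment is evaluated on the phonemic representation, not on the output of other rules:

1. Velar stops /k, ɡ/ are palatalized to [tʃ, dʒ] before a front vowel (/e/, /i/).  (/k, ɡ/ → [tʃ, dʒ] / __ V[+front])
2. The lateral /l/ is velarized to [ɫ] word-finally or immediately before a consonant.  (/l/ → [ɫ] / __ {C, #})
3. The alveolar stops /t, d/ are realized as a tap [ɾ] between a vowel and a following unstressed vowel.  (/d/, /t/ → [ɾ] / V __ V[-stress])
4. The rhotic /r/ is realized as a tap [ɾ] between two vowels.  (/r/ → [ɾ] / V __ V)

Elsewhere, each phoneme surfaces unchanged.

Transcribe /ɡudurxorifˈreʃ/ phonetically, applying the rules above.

/ɡ/ (word-initial): rule 1 targets it, but not before a front vowel → unchanged [ɡ].
/u/ stays [u].
/d/ — between /u/ and /u/, between a vowel and a following unstressed vowel — surfaces as [ɾ] (rule 3).
/u/ (between /d/ and /r/): no rule targets it → [u].
/r/ (between /u/ and /x/) fails the environment for rule 4, so it stays [r].
/x/ (between /r/ and /o/) is unaffected → [x].
/o/ — not in any rule's target class → [o].
/r/ — between /o/ and /i/, between two vowels — surfaces as [ɾ] (rule 4).
/i/ (between /r/ and /f/) is unaffected → [i].
/f/ (between /i/ and /r/): no rule targets it → [f].
/r/ (between /f/ and /e/): rule 4 targets it, but not between two vowels → unchanged [r].
/e/ — not in any rule's target class → [e].
/ʃ/ (word-final) is unaffected → [ʃ].

[ɡuɾurxoɾifˈreʃ]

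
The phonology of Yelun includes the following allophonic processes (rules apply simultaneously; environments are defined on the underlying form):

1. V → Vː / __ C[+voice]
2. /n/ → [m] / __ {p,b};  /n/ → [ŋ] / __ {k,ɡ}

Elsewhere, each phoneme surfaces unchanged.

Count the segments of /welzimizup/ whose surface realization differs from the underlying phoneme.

3

Segments that undergo a rule: /e/ → [eː] (rule 1); /i/ → [iː] (rule 1); /i/ → [iː] (rule 1).
All other segments surface unchanged.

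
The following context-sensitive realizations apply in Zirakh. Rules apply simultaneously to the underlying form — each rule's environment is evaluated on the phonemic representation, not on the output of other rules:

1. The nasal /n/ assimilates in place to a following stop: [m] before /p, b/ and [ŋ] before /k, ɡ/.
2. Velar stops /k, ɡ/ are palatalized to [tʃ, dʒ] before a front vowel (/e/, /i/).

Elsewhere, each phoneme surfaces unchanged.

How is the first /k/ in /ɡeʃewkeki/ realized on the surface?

[tʃ]

/k/ meets the environment for rule 2 (before a front vowel) → [tʃ].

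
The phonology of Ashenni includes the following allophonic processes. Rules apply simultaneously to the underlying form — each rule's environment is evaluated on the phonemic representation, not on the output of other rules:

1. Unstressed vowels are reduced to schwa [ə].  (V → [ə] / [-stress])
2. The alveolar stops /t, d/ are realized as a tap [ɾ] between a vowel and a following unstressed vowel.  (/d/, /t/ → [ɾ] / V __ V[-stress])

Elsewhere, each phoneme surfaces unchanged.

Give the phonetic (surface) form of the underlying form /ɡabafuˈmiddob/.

[ɡəbəfəˈmiddəb]

/a/ — between /ɡ/ and /b/, in an unstressed syllable — surfaces as [ə] (rule 1).
Rule 1 applies to /a/ (between /b/ and /f/: in an unstressed syllable) → [ə].
/u/ (between /f/ and /m/) occurs in an unstressed syllable → [ə] by rule 1.
/i/ (between /m/ and /d/) fails the environment for rule 1, so it stays [i].
/d/ (between /i/ and /d/) is in the target of rule 2 but the environment (between a vowel and a following unstressed vowel) is not met → [d].
/d/ (between /d/ and /o/): rule 2 targets it, but not between a vowel and a following unstressed vowel → unchanged [d].
/o/ (between /d/ and /b/) occurs in an unstressed syllable → [ə] by rule 1.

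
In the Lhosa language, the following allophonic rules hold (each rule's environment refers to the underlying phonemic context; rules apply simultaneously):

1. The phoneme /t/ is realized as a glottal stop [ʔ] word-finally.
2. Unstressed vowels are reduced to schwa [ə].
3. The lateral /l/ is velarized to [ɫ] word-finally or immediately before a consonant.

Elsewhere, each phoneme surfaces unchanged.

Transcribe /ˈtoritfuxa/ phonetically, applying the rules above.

[ˈtorətfəxə]

/t/ (word-initial) fails the environment for rule 1, so it stays [t].
/o/ (between /t/ and /r/): rule 2 targets it, but not in an unstressed syllable → unchanged [o].
/r/ stays [r].
/i/ meets the environment for rule 2 (in an unstressed syllable) → [ə].
/t/ (between /i/ and /f/) is in the target of rule 1 but the environment (word-finally) is not met → [t].
/f/ (between /t/ and /u/): no rule targets it → [f].
/u/ — between /f/ and /x/, in an unstressed syllable — surfaces as [ə] (rule 2).
/x/ stays [x].
/a/ (word-final): in an unstressed syllable, so rule 2 applies → [ə].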